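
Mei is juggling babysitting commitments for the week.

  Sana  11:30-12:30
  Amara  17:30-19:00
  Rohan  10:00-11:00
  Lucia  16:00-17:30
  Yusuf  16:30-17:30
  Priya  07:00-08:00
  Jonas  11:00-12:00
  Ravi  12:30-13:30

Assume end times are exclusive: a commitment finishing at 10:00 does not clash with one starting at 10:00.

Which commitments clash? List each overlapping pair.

Sorted by start: Priya, Rohan, Jonas, Sana, Ravi, Lucia, Yusuf, Amara.
Rohan starts after Priya ends, so nothing later overlaps Priya either.
Jonas starts exactly when Rohan ends (back-to-back, no overlap), so nothing later overlaps Rohan either.
Sana starts before Jonas ends → Jonas and Sana overlap.
Ravi starts after Jonas ends, so nothing later overlaps Jonas either.
Ravi starts exactly when Sana ends (back-to-back, no overlap), so nothing later overlaps Sana either.
Lucia starts after Ravi ends, so nothing later overlaps Ravi either.
Yusuf starts before Lucia ends → Lucia and Yusuf overlap.
Amara starts exactly when Lucia ends (back-to-back, no overlap).
Amara starts exactly when Yusuf ends (back-to-back, no overlap).

Jonas & Sana, Lucia & Yusuf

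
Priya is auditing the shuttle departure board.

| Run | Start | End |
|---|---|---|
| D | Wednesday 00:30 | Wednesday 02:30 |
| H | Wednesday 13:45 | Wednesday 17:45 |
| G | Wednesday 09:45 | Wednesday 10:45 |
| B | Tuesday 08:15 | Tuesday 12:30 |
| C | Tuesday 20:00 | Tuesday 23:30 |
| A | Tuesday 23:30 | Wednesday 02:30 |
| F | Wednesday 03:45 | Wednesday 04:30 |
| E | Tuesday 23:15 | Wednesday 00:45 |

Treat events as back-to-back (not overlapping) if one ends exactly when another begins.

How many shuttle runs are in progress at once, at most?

3

Walk through starts and ends in time order (an end at T is processed before a start at T):
Tuesday 08:15 start B → 1
Tuesday 12:30 end B → 0
Tuesday 20:00 start C → 1
Tuesday 23:15 start E → 2
Tuesday 23:30 end C → 1
Tuesday 23:30 start A → 2
Wednesday 00:30 start D → 3
Wednesday 00:45 end E → 2
Wednesday 02:30 end A → 1
Wednesday 02:30 end D → 0
Wednesday 03:45 start F → 1
Wednesday 04:30 end F → 0
Wednesday 09:45 start G → 1
Wednesday 10:45 end G → 0
Wednesday 13:45 start H → 1
Wednesday 17:45 end H → 0
Peak is 3, at Wednesday 00:30 (A, D, E).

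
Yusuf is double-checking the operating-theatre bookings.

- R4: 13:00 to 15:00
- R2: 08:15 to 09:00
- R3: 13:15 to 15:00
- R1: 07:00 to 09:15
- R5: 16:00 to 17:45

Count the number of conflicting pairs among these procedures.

2

Sorted by start: R1, R2, R4, R3, R5.
R2 starts before R1 ends → R1 and R2 overlap.
R4 starts after R1 ends — done with R1.
R4 starts after R2 ends — done with R2.
R3 starts before R4 ends → R4 and R3 overlap.
R5 starts after R4 ends.
R5 starts after R3 ends.
Overlapping pairs: R1 & R2, R3 & R4 — 2 in total.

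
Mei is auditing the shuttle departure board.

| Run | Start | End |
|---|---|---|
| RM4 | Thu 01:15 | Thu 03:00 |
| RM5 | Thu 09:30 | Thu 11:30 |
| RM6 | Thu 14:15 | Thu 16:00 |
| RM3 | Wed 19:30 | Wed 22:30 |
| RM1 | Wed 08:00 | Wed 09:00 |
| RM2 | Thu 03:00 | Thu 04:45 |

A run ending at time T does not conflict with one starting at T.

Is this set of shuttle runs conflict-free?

Sorted by start: RM1, RM3, RM4, RM2, RM5, RM6.
RM3 starts after RM1 ends — done with RM1.
RM4 starts after RM3 ends — done with RM3.
RM2 starts exactly when RM4 ends (back-to-back, no overlap) — done with RM4.
RM5 starts after RM2 ends — done with RM2.
RM6 starts after RM5 ends.
Every pair is clear; the schedule has no overlaps.

Yes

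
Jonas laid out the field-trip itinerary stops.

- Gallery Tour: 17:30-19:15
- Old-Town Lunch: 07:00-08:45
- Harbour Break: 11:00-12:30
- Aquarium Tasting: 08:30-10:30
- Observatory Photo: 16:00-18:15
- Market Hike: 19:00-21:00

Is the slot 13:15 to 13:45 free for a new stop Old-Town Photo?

Yes — the slot is free

Old-Town Lunch: ends 08:45 at or before Old-Town Photo starts 13:15 → clear.
Aquarium Tasting: ends 10:30 at or before Old-Town Photo starts 13:15 → clear.
Harbour Break: ends 12:30 at or before Old-Town Photo starts 13:15 → clear.
Observatory Photo: starts 16:00 at or after Old-Town Photo ends 13:45 → clear.
Gallery Tour: starts 17:30 at or after Old-Town Photo ends 13:45 → clear.
Market Hike: starts 19:00 at or after Old-Town Photo ends 13:45 → clear.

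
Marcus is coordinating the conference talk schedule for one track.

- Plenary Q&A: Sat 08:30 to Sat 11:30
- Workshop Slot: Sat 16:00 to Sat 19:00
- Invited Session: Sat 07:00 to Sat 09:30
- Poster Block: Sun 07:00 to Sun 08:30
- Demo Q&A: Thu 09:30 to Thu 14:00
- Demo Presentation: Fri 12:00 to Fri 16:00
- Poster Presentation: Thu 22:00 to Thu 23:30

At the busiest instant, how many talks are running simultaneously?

2

Sort all start/end points and keep a running count:
Thu 09:30 start Demo Q&A → 1
Thu 14:00 end Demo Q&A → 0
Thu 22:00 start Poster Presentation → 1
Thu 23:30 end Poster Presentation → 0
Fri 12:00 start Demo Presentation → 1
Fri 16:00 end Demo Presentation → 0
Sat 07:00 start Invited Session → 1
Sat 08:30 start Plenary Q&A → 2
Sat 09:30 end Invited Session → 1
Sat 11:30 end Plenary Q&A → 0
Sat 16:00 start Workshop Slot → 1
Sat 19:00 end Workshop Slot → 0
Sun 07:00 start Poster Block → 1
Sun 08:30 end Poster Block → 0
Peak is 2, at Sat 08:30 (Invited Session, Plenary Q&A).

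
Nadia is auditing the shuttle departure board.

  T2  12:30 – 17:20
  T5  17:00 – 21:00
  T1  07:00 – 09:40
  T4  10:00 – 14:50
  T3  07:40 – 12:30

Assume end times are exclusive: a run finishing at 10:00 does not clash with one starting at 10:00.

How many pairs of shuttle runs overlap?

Sorted by start: T1, T3, T4, T2, T5.
T3 starts before T1 ends → T1 and T3 overlap.
T4 starts after T1 ends; T1 is clear from here.
T4 starts before T3 ends → T3 and T4 overlap.
T2 starts exactly when T3 ends (back-to-back, no overlap); T3 is clear from here.
T2 starts before T4 ends → T4 and T2 overlap.
T5 starts after T4 ends.
T5 starts before T2 ends → T2 and T5 overlap.
Overlapping pairs: T1 & T3, T2 & T4, T2 & T5, T3 & T4 — 4 in total.

4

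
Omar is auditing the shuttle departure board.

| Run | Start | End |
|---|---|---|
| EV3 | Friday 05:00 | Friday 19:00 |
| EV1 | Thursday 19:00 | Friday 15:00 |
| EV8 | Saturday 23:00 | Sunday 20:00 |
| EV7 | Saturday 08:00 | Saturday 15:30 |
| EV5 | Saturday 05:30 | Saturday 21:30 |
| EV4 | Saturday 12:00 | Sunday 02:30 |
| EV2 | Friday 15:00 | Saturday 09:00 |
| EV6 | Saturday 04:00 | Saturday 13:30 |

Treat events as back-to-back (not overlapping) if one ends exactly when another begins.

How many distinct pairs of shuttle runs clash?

Two intervals overlap when each starts before the other ends.
Sorted by start: EV1, EV3, EV2, EV6, EV5, EV7, EV4, EV8.
EV3 starts before EV1 ends → EV1 and EV3 overlap.
EV2 starts exactly when EV1 ends (back-to-back, no overlap); EV1 is clear from here.
EV2 starts before EV3 ends → EV3 and EV2 overlap.
EV6 starts after EV3 ends; EV3 is clear from here.
EV6 starts before EV2 ends → EV2 and EV6 overlap.
EV5 starts before EV2 ends → EV2 and EV5 overlap.
EV7 starts before EV2 ends → EV2 and EV7 overlap.
EV4 starts after EV2 ends; EV2 is clear from here.
EV5 starts before EV6 ends → EV6 and EV5 overlap.
EV7 starts before EV6 ends → EV6 and EV7 overlap.
EV4 starts before EV6 ends → EV6 and EV4 overlap.
EV8 starts after EV6 ends.
EV7 starts before EV5 ends → EV5 and EV7 overlap.
EV4 starts before EV5 ends → EV5 and EV4 overlap.
EV8 starts after EV5 ends.
EV4 starts before EV7 ends → EV7 and EV4 overlap.
EV8 starts after EV7 ends.
EV8 starts before EV4 ends → EV4 and EV8 overlap.
Overlapping pairs: EV1 & EV3, EV2 & EV3, EV2 & EV5, EV2 & EV6, EV2 & EV7, EV4 & EV5, EV4 & EV6, EV4 & EV7, EV4 & EV8, EV5 & EV6, EV5 & EV7, EV6 & EV7 — 12 in total.

12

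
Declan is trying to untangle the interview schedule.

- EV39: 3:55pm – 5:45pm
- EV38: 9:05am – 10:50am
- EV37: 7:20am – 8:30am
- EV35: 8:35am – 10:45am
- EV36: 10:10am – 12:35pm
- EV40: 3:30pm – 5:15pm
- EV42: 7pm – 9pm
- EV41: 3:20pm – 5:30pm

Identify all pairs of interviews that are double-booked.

EV35 & EV36, EV35 & EV38, EV36 & EV38, EV39 & EV40, EV39 & EV41, EV40 & EV41

Sorted by start: EV37, EV35, EV38, EV36, EV41, EV40, EV39, EV42.
EV35 starts after EV37 ends, so nothing later overlaps EV37 either.
EV38 starts before EV35 ends → EV35 and EV38 overlap.
EV36 starts before EV35 ends → EV35 and EV36 overlap.
EV41 starts after EV35 ends, so nothing later overlaps EV35 either.
EV36 starts before EV38 ends → EV38 and EV36 overlap.
EV41 starts after EV38 ends, so nothing later overlaps EV38 either.
EV41 starts after EV36 ends, so nothing later overlaps EV36 either.
EV40 starts before EV41 ends → EV41 and EV40 overlap.
EV39 starts before EV41 ends → EV41 and EV39 overlap.
EV42 starts after EV41 ends.
EV39 starts before EV40 ends → EV40 and EV39 overlap.
EV42 starts after EV40 ends.
EV42 starts after EV39 ends.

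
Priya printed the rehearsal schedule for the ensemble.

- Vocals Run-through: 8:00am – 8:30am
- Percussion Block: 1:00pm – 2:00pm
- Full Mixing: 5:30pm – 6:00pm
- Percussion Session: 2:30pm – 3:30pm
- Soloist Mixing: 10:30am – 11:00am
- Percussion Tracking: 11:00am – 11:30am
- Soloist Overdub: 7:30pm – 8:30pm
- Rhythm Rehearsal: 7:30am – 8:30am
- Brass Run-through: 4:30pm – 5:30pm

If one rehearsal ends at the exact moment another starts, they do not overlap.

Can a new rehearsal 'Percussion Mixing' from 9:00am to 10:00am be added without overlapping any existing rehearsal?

Yes — the slot is free

Rhythm Rehearsal: ends 8:30am at or before Percussion Mixing starts 9:00am → clear.
Vocals Run-through: ends 8:30am at or before Percussion Mixing starts 9:00am → clear.
Soloist Mixing: starts 10:30am at or after Percussion Mixing ends 10:00am → clear.
Percussion Tracking: starts 11:00am at or after Percussion Mixing ends 10:00am → clear.
Percussion Block: starts 1:00pm at or after Percussion Mixing ends 10:00am → clear.
Percussion Session: starts 2:30pm at or after Percussion Mixing ends 10:00am → clear.
Brass Run-through: starts 4:30pm at or after Percussion Mixing ends 10:00am → clear.
Full Mixing: starts 5:30pm at or after Percussion Mixing ends 10:00am → clear.
Soloist Overdub: starts 7:30pm at or after Percussion Mixing ends 10:00am → clear.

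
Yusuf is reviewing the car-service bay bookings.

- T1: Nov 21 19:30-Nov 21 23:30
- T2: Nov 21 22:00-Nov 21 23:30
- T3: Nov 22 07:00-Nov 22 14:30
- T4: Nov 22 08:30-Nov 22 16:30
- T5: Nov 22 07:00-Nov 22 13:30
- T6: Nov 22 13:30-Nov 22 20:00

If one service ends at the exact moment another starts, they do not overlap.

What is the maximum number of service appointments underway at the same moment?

Sort all start/end points and keep a running count:
Nov 21 19:30 start T1 → 1
Nov 21 22:00 start T2 → 2
Nov 21 23:30 end T1 → 1
Nov 21 23:30 end T2 → 0
Nov 22 07:00 start T3 → 1
Nov 22 07:00 start T5 → 2
Nov 22 08:30 start T4 → 3
Nov 22 13:30 end T5 → 2
Nov 22 13:30 start T6 → 3
Nov 22 14:30 end T3 → 2
Nov 22 16:30 end T4 → 1
Nov 22 20:00 end T6 → 0
Peak is 3, at Nov 22 08:30 (T3, T4, T5).

3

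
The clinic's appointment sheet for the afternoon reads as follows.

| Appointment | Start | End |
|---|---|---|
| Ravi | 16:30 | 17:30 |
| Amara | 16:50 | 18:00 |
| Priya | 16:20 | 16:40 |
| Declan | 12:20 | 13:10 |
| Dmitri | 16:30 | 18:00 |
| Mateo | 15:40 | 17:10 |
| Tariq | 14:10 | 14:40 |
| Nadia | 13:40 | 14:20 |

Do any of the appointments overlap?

Yes

Two intervals overlap when each starts before the other ends.
Sorted by start: Declan, Nadia, Tariq, Mateo, Priya, Ravi, Dmitri, Amara.
Nadia starts after Declan ends — done with Declan.
Tariq starts before Nadia ends → Nadia and Tariq overlap.
That's a conflict, so the schedule is not conflict-free.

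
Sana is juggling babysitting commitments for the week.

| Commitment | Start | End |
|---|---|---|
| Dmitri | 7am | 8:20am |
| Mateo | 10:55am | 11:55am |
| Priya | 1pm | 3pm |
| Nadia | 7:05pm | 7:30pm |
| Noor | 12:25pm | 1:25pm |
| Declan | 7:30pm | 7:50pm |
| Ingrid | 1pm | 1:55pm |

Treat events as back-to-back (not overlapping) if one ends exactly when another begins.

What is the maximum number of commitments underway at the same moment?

Sort all start/end points and keep a running count:
7am start Dmitri → 1
8:20am end Dmitri → 0
10:55am start Mateo → 1
11:55am end Mateo → 0
12:25pm start Noor → 1
1pm start Ingrid → 2
1pm start Priya → 3
1:25pm end Noor → 2
1:55pm end Ingrid → 1
3pm end Priya → 0
7:05pm start Nadia → 1
7:30pm end Nadia → 0
7:30pm start Declan → 1
7:50pm end Declan → 0
Peak is 3, at 1pm (Ingrid, Noor, Priya).

3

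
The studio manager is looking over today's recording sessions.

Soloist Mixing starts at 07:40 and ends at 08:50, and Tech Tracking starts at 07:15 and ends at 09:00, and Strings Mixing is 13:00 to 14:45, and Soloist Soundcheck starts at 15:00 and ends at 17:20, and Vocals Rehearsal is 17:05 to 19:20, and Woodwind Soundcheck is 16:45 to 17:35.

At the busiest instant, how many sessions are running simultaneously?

3

Sweep the timeline, counting +1 at each start and −1 at each end (ends before starts at a tie):
07:15 start Tech Tracking → 1
07:40 start Soloist Mixing → 2
08:50 end Soloist Mixing → 1
09:00 end Tech Tracking → 0
13:00 start Strings Mixing → 1
14:45 end Strings Mixing → 0
15:00 start Soloist Soundcheck → 1
16:45 start Woodwind Soundcheck → 2
17:05 start Vocals Rehearsal → 3
17:20 end Soloist Soundcheck → 2
17:35 end Woodwind Soundcheck → 1
19:20 end Vocals Rehearsal → 0
Peak is 3, at 17:05 (Soloist Soundcheck, Vocals Rehearsal, Woodwind Soundcheck).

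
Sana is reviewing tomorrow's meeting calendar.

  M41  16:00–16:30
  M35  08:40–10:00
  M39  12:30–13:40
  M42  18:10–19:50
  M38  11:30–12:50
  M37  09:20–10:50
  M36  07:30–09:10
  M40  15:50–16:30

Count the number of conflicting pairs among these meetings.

4

Sorted by start: M36, M35, M37, M38, M39, M40, M41, M42.
M35 starts before M36 ends → M36 and M35 overlap.
M37 starts after M36 ends, so M36 has no further overlaps.
M37 starts before M35 ends → M35 and M37 overlap.
M38 starts after M35 ends, so M35 has no further overlaps.
M38 starts after M37 ends, so M37 has no further overlaps.
M39 starts before M38 ends → M38 and M39 overlap.
M40 starts after M38 ends, so M38 has no further overlaps.
M40 starts after M39 ends, so M39 has no further overlaps.
M41 starts before M40 ends → M40 and M41 overlap.
M42 starts after M40 ends.
M42 starts after M41 ends.
Overlapping pairs: M35 & M36, M35 & M37, M38 & M39, M40 & M41 — 4 in total.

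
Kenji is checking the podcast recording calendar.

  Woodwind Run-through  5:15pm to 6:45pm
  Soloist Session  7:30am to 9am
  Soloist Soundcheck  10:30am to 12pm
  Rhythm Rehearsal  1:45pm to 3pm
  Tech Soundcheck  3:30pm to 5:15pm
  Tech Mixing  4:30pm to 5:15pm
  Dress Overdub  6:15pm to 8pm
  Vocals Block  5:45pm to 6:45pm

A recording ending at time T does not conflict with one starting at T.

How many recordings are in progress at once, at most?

3

Sweep the timeline, counting +1 at each start and −1 at each end (ends before starts at a tie):
7:30am start Soloist Session → 1
9am end Soloist Session → 0
10:30am start Soloist Soundcheck → 1
12pm end Soloist Soundcheck → 0
1:45pm start Rhythm Rehearsal → 1
3pm end Rhythm Rehearsal → 0
3:30pm start Tech Soundcheck → 1
4:30pm start Tech Mixing → 2
5:15pm end Tech Mixing → 1
5:15pm end Tech Soundcheck → 0
5:15pm start Woodwind Run-through → 1
5:45pm start Vocals Block → 2
6:15pm start Dress Overdub → 3
6:45pm end Vocals Block → 2
6:45pm end Woodwind Run-through → 1
8pm end Dress Overdub → 0
Peak is 3, at 6:15pm (Dress Overdub, Vocals Block, Woodwind Run-through).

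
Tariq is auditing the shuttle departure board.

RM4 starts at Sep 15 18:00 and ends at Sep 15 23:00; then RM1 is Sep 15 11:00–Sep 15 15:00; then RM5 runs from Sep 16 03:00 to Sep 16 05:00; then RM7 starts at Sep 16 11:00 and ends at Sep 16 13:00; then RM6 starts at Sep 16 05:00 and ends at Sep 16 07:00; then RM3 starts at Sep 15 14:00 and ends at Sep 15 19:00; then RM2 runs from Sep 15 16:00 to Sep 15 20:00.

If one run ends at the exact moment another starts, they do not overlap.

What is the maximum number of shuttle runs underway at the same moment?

Sweep the timeline, counting +1 at each start and −1 at each end (ends before starts at a tie):
Sep 15 11:00 start RM1 → 1
Sep 15 14:00 start RM3 → 2
Sep 15 15:00 end RM1 → 1
Sep 15 16:00 start RM2 → 2
Sep 15 18:00 start RM4 → 3
Sep 15 19:00 end RM3 → 2
Sep 15 20:00 end RM2 → 1
Sep 15 23:00 end RM4 → 0
Sep 16 03:00 start RM5 → 1
Sep 16 05:00 end RM5 → 0
Sep 16 05:00 start RM6 → 1
Sep 16 07:00 end RM6 → 0
Sep 16 11:00 start RM7 → 1
Sep 16 13:00 end RM7 → 0
Peak is 3, at Sep 15 18:00 (RM2, RM3, RM4).

3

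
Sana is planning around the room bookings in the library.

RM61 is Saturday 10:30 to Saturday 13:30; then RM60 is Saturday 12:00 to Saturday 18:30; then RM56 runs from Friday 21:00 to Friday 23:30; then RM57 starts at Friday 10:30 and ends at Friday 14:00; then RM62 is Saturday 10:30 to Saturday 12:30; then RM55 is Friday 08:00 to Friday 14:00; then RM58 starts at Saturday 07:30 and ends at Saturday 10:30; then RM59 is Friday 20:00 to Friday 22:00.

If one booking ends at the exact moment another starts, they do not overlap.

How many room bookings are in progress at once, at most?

Walk through starts and ends in time order (an end at T is processed before a start at T):
Friday 08:00 start RM55 → 1
Friday 10:30 start RM57 → 2
Friday 14:00 end RM55 → 1
Friday 14:00 end RM57 → 0
Friday 20:00 start RM59 → 1
Friday 21:00 start RM56 → 2
Friday 22:00 end RM59 → 1
Friday 23:30 end RM56 → 0
Saturday 07:30 start RM58 → 1
Saturday 10:30 end RM58 → 0
Saturday 10:30 start RM61 → 1
Saturday 10:30 start RM62 → 2
Saturday 12:00 start RM60 → 3
Saturday 12:30 end RM62 → 2
Saturday 13:30 end RM61 → 1
Saturday 18:30 end RM60 → 0
Peak is 3, at Saturday 12:00 (RM60, RM61, RM62).

3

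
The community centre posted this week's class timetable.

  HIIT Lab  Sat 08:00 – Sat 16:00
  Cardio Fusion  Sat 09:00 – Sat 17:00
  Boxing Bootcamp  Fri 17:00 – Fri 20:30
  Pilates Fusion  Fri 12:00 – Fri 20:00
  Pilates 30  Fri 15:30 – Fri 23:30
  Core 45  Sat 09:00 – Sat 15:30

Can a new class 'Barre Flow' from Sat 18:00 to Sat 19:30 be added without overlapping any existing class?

Pilates Fusion: ends Fri 20:00 at or before Barre Flow starts Sat 18:00 → clear.
Pilates 30: ends Fri 23:30 at or before Barre Flow starts Sat 18:00 → clear.
Boxing Bootcamp: ends Fri 20:30 at or before Barre Flow starts Sat 18:00 → clear.
HIIT Lab: ends Sat 16:00 at or before Barre Flow starts Sat 18:00 → clear.
Core 45: ends Sat 15:30 at or before Barre Flow starts Sat 18:00 → clear.
Cardio Fusion: ends Sat 17:00 at or before Barre Flow starts Sat 18:00 → clear.

Yes — the slot is free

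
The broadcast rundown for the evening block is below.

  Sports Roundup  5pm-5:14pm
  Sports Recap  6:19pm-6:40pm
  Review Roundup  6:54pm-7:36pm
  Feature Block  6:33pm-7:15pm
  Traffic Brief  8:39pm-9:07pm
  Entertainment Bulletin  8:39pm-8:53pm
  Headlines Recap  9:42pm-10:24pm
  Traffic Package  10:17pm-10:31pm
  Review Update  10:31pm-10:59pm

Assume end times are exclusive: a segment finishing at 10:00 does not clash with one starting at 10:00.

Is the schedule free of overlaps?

No

Two intervals overlap when each starts before the other ends.
Sorted by start: Sports Roundup, Sports Recap, Feature Block, Review Roundup, Traffic Brief, Entertainment Bulletin, Headlines Recap, Traffic Package, Review Update.
Sports Recap starts after Sports Roundup ends, so Sports Roundup has no further overlaps.
Feature Block starts before Sports Recap ends → Sports Recap and Feature Block overlap.
That's a conflict, so the schedule is not conflict-free.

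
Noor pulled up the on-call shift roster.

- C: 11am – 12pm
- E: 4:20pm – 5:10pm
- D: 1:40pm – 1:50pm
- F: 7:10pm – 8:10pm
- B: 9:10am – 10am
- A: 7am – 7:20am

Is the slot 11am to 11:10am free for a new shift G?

A: ends 7:20am at or before G starts 11am → clear.
B: ends 10am at or before G starts 11am → clear.
C: starts 11am before G ends 11:10am, and ends 12pm after G starts 11am → overlap.
D: starts 1:40pm at or after G ends 11:10am → clear.
E: starts 4:20pm at or after G ends 11:10am → clear.
F: starts 7:10pm at or after G ends 11:10am → clear.
G overlaps C.

No — it overlaps C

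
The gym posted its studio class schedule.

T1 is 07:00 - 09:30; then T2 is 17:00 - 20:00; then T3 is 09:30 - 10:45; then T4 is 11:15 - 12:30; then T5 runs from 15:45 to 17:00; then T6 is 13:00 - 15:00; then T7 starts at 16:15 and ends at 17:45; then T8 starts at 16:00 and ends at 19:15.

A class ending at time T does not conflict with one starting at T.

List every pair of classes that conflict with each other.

T2 & T7, T2 & T8, T5 & T7, T5 & T8, T7 & T8

Sorted by start: T1, T3, T4, T6, T5, T8, T7, T2.
T3 starts exactly when T1 ends (back-to-back, no overlap) — done with T1.
T4 starts after T3 ends — done with T3.
T6 starts after T4 ends — done with T4.
T5 starts after T6 ends — done with T6.
T8 starts before T5 ends → T5 and T8 overlap.
T7 starts before T5 ends → T5 and T7 overlap.
T2 starts exactly when T5 ends (back-to-back, no overlap).
T7 starts before T8 ends → T8 and T7 overlap.
T2 starts before T8 ends → T8 and T2 overlap.
T2 starts before T7 ends → T7 and T2 overlap.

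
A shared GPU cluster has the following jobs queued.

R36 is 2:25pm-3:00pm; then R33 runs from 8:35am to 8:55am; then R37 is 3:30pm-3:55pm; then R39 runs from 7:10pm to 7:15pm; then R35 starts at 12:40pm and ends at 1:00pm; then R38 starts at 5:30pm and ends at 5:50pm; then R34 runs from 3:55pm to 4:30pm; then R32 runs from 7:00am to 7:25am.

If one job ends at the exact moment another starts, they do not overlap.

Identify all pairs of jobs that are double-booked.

none

Sorted by start: R32, R33, R35, R36, R37, R34, R38, R39.
R33 starts after R32 ends, so R32 has no further overlaps.
R35 starts after R33 ends, so R33 has no further overlaps.
R36 starts after R35 ends, so R35 has no further overlaps.
R37 starts after R36 ends, so R36 has no further overlaps.
R34 starts exactly when R37 ends (back-to-back, no overlap), so R37 has no further overlaps.
R38 starts after R34 ends, so R34 has no further overlaps.
R39 starts after R38 ends.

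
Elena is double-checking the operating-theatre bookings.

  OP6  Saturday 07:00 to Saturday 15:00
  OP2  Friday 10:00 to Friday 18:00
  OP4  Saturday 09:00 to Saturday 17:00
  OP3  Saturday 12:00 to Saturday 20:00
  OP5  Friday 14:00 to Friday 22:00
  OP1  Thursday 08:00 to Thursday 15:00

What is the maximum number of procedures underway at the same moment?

3

Sweep the timeline, counting +1 at each start and −1 at each end (ends before starts at a tie):
Thursday 08:00 start OP1 → 1
Thursday 15:00 end OP1 → 0
Friday 10:00 start OP2 → 1
Friday 14:00 start OP5 → 2
Friday 18:00 end OP2 → 1
Friday 22:00 end OP5 → 0
Saturday 07:00 start OP6 → 1
Saturday 09:00 start OP4 → 2
Saturday 12:00 start OP3 → 3
Saturday 15:00 end OP6 → 2
Saturday 17:00 end OP4 → 1
Saturday 20:00 end OP3 → 0
Peak is 3, at Saturday 12:00 (OP3, OP4, OP6).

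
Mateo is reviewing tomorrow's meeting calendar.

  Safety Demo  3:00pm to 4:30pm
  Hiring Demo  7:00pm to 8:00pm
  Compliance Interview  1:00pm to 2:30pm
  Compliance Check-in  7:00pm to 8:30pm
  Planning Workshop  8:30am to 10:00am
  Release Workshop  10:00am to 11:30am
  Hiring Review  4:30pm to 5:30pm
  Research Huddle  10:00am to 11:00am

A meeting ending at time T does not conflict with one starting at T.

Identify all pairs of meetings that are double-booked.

Sorted by start: Planning Workshop, Release Workshop, Research Huddle, Compliance Interview, Safety Demo, Hiring Review, Compliance Check-in, Hiring Demo.
Release Workshop starts exactly when Planning Workshop ends (back-to-back, no overlap), so nothing later overlaps Planning Workshop either.
Research Huddle starts before Release Workshop ends → Release Workshop and Research Huddle overlap.
Compliance Interview starts after Release Workshop ends, so nothing later overlaps Release Workshop either.
Compliance Interview starts after Research Huddle ends, so nothing later overlaps Research Huddle either.
Safety Demo starts after Compliance Interview ends, so nothing later overlaps Compliance Interview either.
Hiring Review starts exactly when Safety Demo ends (back-to-back, no overlap), so nothing later overlaps Safety Demo either.
Compliance Check-in starts after Hiring Review ends, so nothing later overlaps Hiring Review either.
Hiring Demo starts before Compliance Check-in ends → Compliance Check-in and Hiring Demo overlap.

Compliance Check-in & Hiring Demo, Release Workshop & Research Huddle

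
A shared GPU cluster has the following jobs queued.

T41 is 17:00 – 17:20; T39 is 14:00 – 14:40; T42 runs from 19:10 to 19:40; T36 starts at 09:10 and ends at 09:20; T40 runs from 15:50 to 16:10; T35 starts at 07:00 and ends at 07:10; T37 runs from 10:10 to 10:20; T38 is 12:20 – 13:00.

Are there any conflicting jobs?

Sorted by start: T35, T36, T37, T38, T39, T40, T41, T42.
T36 starts after T35 ends; T35 is clear from here.
T37 starts after T36 ends; T36 is clear from here.
T38 starts after T37 ends; T37 is clear from here.
T39 starts after T38 ends; T38 is clear from here.
T40 starts after T39 ends; T39 is clear from here.
T41 starts after T40 ends; T40 is clear from here.
T42 starts after T41 ends.
Every pair is clear; the schedule has no overlaps.

No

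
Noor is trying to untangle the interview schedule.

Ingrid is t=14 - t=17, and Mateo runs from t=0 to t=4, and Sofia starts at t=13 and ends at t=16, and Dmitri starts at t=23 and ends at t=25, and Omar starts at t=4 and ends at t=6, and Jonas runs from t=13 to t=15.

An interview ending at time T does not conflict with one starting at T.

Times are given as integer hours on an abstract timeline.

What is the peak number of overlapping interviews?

Sweep the timeline, counting +1 at each start and −1 at each end (ends before starts at a tie):
t=0 start Mateo → 1
t=4 end Mateo → 0
t=4 start Omar → 1
t=6 end Omar → 0
t=13 start Jonas → 1
t=13 start Sofia → 2
t=14 start Ingrid → 3
t=15 end Jonas → 2
t=16 end Sofia → 1
t=17 end Ingrid → 0
t=23 start Dmitri → 1
t=25 end Dmitri → 0
Peak is 3, at t=14 (Ingrid, Jonas, Sofia).

3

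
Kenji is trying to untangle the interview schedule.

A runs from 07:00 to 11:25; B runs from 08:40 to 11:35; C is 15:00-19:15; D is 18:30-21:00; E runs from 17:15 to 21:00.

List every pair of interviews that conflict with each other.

A & B, C & D, C & E, D & E

Sorted by start: A, B, C, E, D.
B starts before A ends → A and B overlap.
C starts after A ends; A is clear from here.
C starts after B ends; B is clear from here.
E starts before C ends → C and E overlap.
D starts before C ends → C and D overlap.
D starts before E ends → E and D overlap.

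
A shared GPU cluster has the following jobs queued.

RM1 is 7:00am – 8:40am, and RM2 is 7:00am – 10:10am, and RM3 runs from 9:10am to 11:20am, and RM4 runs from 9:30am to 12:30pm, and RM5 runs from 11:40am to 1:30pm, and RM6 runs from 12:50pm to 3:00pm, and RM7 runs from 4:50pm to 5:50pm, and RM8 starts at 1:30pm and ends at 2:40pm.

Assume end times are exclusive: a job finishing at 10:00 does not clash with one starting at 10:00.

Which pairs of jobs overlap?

RM1 & RM2, RM2 & RM3, RM2 & RM4, RM3 & RM4, RM4 & RM5, RM5 & RM6, RM6 & RM8

Two intervals overlap when each starts before the other ends.
Sorted by start: RM1, RM2, RM3, RM4, RM5, RM6, RM8, RM7.
RM2 starts before RM1 ends → RM1 and RM2 overlap.
RM3 starts after RM1 ends, so RM1 has no further overlaps.
RM3 starts before RM2 ends → RM2 and RM3 overlap.
RM4 starts before RM2 ends → RM2 and RM4 overlap.
RM5 starts after RM2 ends, so RM2 has no further overlaps.
RM4 starts before RM3 ends → RM3 and RM4 overlap.
RM5 starts after RM3 ends, so RM3 has no further overlaps.
RM5 starts before RM4 ends → RM4 and RM5 overlap.
RM6 starts after RM4 ends, so RM4 has no further overlaps.
RM6 starts before RM5 ends → RM5 and RM6 overlap.
RM8 starts exactly when RM5 ends (back-to-back, no overlap), so RM5 has no further overlaps.
RM8 starts before RM6 ends → RM6 and RM8 overlap.
RM7 starts after RM6 ends.
RM7 starts after RM8 ends.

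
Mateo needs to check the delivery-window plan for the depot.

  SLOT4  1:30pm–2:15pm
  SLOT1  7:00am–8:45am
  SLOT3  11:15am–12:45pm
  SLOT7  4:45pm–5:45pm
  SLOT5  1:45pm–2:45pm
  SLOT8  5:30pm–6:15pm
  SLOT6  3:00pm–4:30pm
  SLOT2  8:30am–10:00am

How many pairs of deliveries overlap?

3

Sorted by start: SLOT1, SLOT2, SLOT3, SLOT4, SLOT5, SLOT6, SLOT7, SLOT8.
SLOT2 starts before SLOT1 ends → SLOT1 and SLOT2 overlap.
SLOT3 starts after SLOT1 ends; SLOT1 is clear from here.
SLOT3 starts after SLOT2 ends; SLOT2 is clear from here.
SLOT4 starts after SLOT3 ends; SLOT3 is clear from here.
SLOT5 starts before SLOT4 ends → SLOT4 and SLOT5 overlap.
SLOT6 starts after SLOT4 ends; SLOT4 is clear from here.
SLOT6 starts after SLOT5 ends; SLOT5 is clear from here.
SLOT7 starts after SLOT6 ends; SLOT6 is clear from here.
SLOT8 starts before SLOT7 ends → SLOT7 and SLOT8 overlap.
Overlapping pairs: SLOT1 & SLOT2, SLOT4 & SLOT5, SLOT7 & SLOT8 — 3 in total.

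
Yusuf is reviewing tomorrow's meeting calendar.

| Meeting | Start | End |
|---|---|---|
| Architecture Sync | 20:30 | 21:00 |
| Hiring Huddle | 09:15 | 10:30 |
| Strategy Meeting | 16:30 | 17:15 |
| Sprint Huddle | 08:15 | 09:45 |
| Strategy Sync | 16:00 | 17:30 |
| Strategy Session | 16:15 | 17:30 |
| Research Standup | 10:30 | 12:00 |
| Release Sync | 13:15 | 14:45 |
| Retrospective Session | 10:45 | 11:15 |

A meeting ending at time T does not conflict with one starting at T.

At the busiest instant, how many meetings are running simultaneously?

Walk through starts and ends in time order (an end at T is processed before a start at T):
08:15 start Sprint Huddle → 1
09:15 start Hiring Huddle → 2
09:45 end Sprint Huddle → 1
10:30 end Hiring Huddle → 0
10:30 start Research Standup → 1
10:45 start Retrospective Session → 2
11:15 end Retrospective Session → 1
12:00 end Research Standup → 0
13:15 start Release Sync → 1
14:45 end Release Sync → 0
16:00 start Strategy Sync → 1
16:15 start Strategy Session → 2
16:30 start Strategy Meeting → 3
17:15 end Strategy Meeting → 2
17:30 end Strategy Session → 1
17:30 end Strategy Sync → 0
20:30 start Architecture Sync → 1
21:00 end Architecture Sync → 0
Peak is 3, at 16:30 (Strategy Meeting, Strategy Session, Strategy Sync).

3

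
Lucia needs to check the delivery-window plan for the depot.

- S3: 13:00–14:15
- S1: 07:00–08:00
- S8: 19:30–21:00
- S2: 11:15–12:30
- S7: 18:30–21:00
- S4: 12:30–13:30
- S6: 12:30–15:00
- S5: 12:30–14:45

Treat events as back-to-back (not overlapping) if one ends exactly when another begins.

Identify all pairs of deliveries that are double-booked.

S3 & S4, S3 & S5, S3 & S6, S4 & S5, S4 & S6, S5 & S6, S7 & S8

Check each pair: they overlap iff neither finishes before the other starts.
Sorted by start: S1, S2, S4, S5, S6, S3, S7, S8.
S2 starts after S1 ends; S1 is clear from here.
S4 starts exactly when S2 ends (back-to-back, no overlap); S2 is clear from here.
S5 starts before S4 ends → S4 and S5 overlap.
S6 starts before S4 ends → S4 and S6 overlap.
S3 starts before S4 ends → S4 and S3 overlap.
S7 starts after S4 ends; S4 is clear from here.
S6 starts before S5 ends → S5 and S6 overlap.
S3 starts before S5 ends → S5 and S3 overlap.
S7 starts after S5 ends; S5 is clear from here.
S3 starts before S6 ends → S6 and S3 overlap.
S7 starts after S6 ends; S6 is clear from here.
S7 starts after S3 ends; S3 is clear from here.
S8 starts before S7 ends → S7 and S8 overlap.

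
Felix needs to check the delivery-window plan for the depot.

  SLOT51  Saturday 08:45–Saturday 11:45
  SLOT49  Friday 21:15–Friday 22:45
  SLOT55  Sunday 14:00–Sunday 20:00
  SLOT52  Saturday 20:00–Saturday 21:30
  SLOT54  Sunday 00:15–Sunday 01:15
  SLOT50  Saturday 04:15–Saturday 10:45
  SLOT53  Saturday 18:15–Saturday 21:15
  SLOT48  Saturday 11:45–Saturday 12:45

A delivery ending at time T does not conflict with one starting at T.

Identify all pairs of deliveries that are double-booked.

SLOT50 & SLOT51, SLOT52 & SLOT53

Check each pair: they overlap iff neither finishes before the other starts.
Sorted by start: SLOT49, SLOT50, SLOT51, SLOT48, SLOT53, SLOT52, SLOT54, SLOT55.
SLOT50 starts after SLOT49 ends; SLOT49 is clear from here.
SLOT51 starts before SLOT50 ends → SLOT50 and SLOT51 overlap.
SLOT48 starts after SLOT50 ends; SLOT50 is clear from here.
SLOT48 starts exactly when SLOT51 ends (back-to-back, no overlap); SLOT51 is clear from here.
SLOT53 starts after SLOT48 ends; SLOT48 is clear from here.
SLOT52 starts before SLOT53 ends → SLOT53 and SLOT52 overlap.
SLOT54 starts after SLOT53 ends; SLOT53 is clear from here.
SLOT54 starts after SLOT52 ends; SLOT52 is clear from here.
SLOT55 starts after SLOT54 ends.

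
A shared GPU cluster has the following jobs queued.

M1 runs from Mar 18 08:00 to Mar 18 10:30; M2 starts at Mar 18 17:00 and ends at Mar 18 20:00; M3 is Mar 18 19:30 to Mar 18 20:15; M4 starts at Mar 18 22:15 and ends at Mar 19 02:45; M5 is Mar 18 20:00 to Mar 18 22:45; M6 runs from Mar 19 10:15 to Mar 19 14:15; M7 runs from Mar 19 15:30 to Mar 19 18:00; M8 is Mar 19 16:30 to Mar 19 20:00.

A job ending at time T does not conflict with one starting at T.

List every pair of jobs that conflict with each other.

M2 & M3, M3 & M5, M4 & M5, M7 & M8

Sorted by start: M1, M2, M3, M5, M4, M6, M7, M8.
M2 starts after M1 ends — done with M1.
M3 starts before M2 ends → M2 and M3 overlap.
M5 starts exactly when M2 ends (back-to-back, no overlap) — done with M2.
M5 starts before M3 ends → M3 and M5 overlap.
M4 starts after M3 ends — done with M3.
M4 starts before M5 ends → M5 and M4 overlap.
M6 starts after M5 ends — done with M5.
M6 starts after M4 ends — done with M4.
M7 starts after M6 ends — done with M6.
M8 starts before M7 ends → M7 and M8 overlap.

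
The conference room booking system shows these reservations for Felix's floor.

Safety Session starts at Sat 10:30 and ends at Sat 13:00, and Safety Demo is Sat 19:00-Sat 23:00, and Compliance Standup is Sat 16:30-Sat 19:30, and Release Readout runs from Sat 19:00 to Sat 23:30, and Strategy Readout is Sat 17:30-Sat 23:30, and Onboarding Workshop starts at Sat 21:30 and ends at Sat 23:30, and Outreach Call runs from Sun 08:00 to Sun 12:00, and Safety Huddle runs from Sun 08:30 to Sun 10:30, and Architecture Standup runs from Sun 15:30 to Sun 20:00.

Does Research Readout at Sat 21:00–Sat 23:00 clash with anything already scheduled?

Safety Session: ends Sat 13:00 at or before Research Readout starts Sat 21:00 → clear.
Compliance Standup: ends Sat 19:30 at or before Research Readout starts Sat 21:00 → clear.
Strategy Readout: starts Sat 17:30 before Research Readout ends Sat 23:00, and ends Sat 23:30 after Research Readout starts Sat 21:00 → overlap.
Safety Demo: starts Sat 19:00 before Research Readout ends Sat 23:00, and ends Sat 23:00 after Research Readout starts Sat 21:00 → overlap.
Release Readout: starts Sat 19:00 before Research Readout ends Sat 23:00, and ends Sat 23:30 after Research Readout starts Sat 21:00 → overlap.
Onboarding Workshop: starts Sat 21:30 before Research Readout ends Sat 23:00, and ends Sat 23:30 after Research Readout starts Sat 21:00 → overlap.
Outreach Call: starts Sun 08:00 at or after Research Readout ends Sat 23:00 → clear.
Safety Huddle: starts Sun 08:30 at or after Research Readout ends Sat 23:00 → clear.
Architecture Standup: starts Sun 15:30 at or after Research Readout ends Sat 23:00 → clear.
Research Readout overlaps Safety Demo, Release Readout, Strategy Readout, Onboarding Workshop.

Yes — it overlaps Onboarding Workshop, Release Readout, Safety Demo, Strategy Readout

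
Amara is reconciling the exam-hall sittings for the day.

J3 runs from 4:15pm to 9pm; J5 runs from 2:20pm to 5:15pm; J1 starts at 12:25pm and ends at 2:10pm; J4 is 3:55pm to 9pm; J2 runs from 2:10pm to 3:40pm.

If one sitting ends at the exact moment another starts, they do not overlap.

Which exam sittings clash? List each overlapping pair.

J2 & J5, J3 & J4, J3 & J5, J4 & J5

Two intervals overlap when each starts before the other ends.
Sorted by start: J1, J2, J5, J4, J3.
J2 starts exactly when J1 ends (back-to-back, no overlap), so nothing later overlaps J1 either.
J5 starts before J2 ends → J2 and J5 overlap.
J4 starts after J2 ends, so nothing later overlaps J2 either.
J4 starts before J5 ends → J5 and J4 overlap.
J3 starts before J5 ends → J5 and J3 overlap.
J3 starts before J4 ends → J4 and J3 overlap.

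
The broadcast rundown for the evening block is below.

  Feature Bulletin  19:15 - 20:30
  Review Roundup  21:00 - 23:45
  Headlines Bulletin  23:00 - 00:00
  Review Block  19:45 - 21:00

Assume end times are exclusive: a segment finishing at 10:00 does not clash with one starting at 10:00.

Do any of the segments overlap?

Yes

Sorted by start: Feature Bulletin, Review Block, Review Roundup, Headlines Bulletin.
Review Block starts before Feature Bulletin ends → Feature Bulletin and Review Block overlap.
That's a conflict, so the schedule is not conflict-free.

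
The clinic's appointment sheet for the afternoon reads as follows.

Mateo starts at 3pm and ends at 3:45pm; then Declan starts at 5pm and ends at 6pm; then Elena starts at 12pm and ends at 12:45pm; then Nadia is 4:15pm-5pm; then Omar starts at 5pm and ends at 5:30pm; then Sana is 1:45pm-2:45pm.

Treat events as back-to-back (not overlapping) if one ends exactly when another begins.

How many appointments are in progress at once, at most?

2

Walk through starts and ends in time order (an end at T is processed before a start at T):
12pm start Elena → 1
12:45pm end Elena → 0
1:45pm start Sana → 1
2:45pm end Sana → 0
3pm start Mateo → 1
3:45pm end Mateo → 0
4:15pm start Nadia → 1
5pm end Nadia → 0
5pm start Declan → 1
5pm start Omar → 2
5:30pm end Omar → 1
6pm end Declan → 0
Peak is 2, at 5pm (Declan, Omar).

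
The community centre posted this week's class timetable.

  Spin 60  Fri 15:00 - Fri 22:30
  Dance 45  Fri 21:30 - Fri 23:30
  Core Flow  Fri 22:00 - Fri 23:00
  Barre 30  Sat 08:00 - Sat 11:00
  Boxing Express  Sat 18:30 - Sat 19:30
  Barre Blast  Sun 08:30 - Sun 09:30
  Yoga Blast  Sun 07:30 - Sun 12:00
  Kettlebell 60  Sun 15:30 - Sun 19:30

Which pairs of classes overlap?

Barre Blast & Yoga Blast, Core Flow & Dance 45, Core Flow & Spin 60, Dance 45 & Spin 60

Sorted by start: Spin 60, Dance 45, Core Flow, Barre 30, Boxing Express, Yoga Blast, Barre Blast, Kettlebell 60.
Dance 45 starts before Spin 60 ends → Spin 60 and Dance 45 overlap.
Core Flow starts before Spin 60 ends → Spin 60 and Core Flow overlap.
Barre 30 starts after Spin 60 ends, so Spin 60 has no further overlaps.
Core Flow starts before Dance 45 ends → Dance 45 and Core Flow overlap.
Barre 30 starts after Dance 45 ends, so Dance 45 has no further overlaps.
Barre 30 starts after Core Flow ends, so Core Flow has no further overlaps.
Boxing Express starts after Barre 30 ends, so Barre 30 has no further overlaps.
Yoga Blast starts after Boxing Express ends, so Boxing Express has no further overlaps.
Barre Blast starts before Yoga Blast ends → Yoga Blast and Barre Blast overlap.
Kettlebell 60 starts after Yoga Blast ends.
Kettlebell 60 starts after Barre Blast ends.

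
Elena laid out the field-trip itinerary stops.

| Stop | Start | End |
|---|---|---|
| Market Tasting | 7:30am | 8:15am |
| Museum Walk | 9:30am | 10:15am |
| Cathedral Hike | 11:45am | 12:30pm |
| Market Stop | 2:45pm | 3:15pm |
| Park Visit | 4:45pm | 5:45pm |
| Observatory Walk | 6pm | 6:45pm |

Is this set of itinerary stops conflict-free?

Yes

Two intervals overlap when each starts before the other ends.
Sorted by start: Market Tasting, Museum Walk, Cathedral Hike, Market Stop, Park Visit, Observatory Walk.
Museum Walk starts after Market Tasting ends, so Market Tasting has no further overlaps.
Cathedral Hike starts after Museum Walk ends, so Museum Walk has no further overlaps.
Market Stop starts after Cathedral Hike ends, so Cathedral Hike has no further overlaps.
Park Visit starts after Market Stop ends, so Market Stop has no further overlaps.
Observatory Walk starts after Park Visit ends.
Every pair is clear; the schedule has no overlaps.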